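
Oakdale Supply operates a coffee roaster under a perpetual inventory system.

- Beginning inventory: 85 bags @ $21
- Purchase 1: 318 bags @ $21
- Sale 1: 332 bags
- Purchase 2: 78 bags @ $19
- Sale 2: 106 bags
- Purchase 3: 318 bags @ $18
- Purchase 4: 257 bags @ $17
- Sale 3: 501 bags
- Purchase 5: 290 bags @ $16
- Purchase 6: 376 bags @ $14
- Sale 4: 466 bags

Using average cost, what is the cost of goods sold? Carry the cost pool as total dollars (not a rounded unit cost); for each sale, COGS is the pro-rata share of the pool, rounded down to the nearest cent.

COGS = $25,092.97

After Beginning: 85 on hand, pool $1,785.00 (≈ $21.0000 each)
After Purchase 1: 403 on hand, pool $8,463.00 (≈ $21.0000 each)
Sale 1, sell 332: 332/403 × $8,463.00 → $6,972.00
After Purchase 2: 149 on hand, pool $2,973.00 (≈ $19.9530 each)
Sale 2, sell 106: 106/149 × $2,973.00 → $2,115.02
After Purchase 3: 361 on hand, pool $6,581.98 (≈ $18.2326 each)
After Purchase 4: 618 on hand, pool $10,950.98 (≈ $17.7200 each)
Sale 3, sell 501: 501/618 × $10,950.98 → $8,877.73
After Purchase 5: 407 on hand, pool $6,713.25 (≈ $16.4945 each)
After Purchase 6: 783 on hand, pool $11,977.25 (≈ $15.2966 each)
Sale 4, sell 466: 466/783 × $11,977.25 → $7,128.22
Total COGS = $6,972.00 + $2,115.02 + $8,877.73 + $7,128.22 = $25,092.97
Ending inventory (cost pool remaining) = $4,849.03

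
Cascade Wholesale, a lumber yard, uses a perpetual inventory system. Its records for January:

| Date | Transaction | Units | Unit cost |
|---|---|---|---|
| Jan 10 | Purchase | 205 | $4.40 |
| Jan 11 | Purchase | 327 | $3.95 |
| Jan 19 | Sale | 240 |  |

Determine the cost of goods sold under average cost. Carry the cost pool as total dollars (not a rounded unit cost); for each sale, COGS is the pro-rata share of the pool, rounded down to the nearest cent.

COGS = $989.61

After Jan 10: 205 on hand, pool $902.00 (≈ $4.4000 each)
After Jan 11: 532 on hand, pool $2,193.65 (≈ $4.1234 each)
Jan 19, sell 240: 240/532 × $2,193.65 → $989.61
Ending inventory (cost pool remaining) = $1,204.04
Check: goods available $2,193.65 = COGS $989.61 + ending $1,204.04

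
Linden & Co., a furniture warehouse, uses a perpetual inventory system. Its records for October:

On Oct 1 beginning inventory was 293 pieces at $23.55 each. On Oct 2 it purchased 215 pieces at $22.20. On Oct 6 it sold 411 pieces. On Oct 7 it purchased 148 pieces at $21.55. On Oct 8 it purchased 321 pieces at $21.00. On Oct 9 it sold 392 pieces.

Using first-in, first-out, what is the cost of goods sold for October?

COGS = $17,949.55

Oct 6, 411 sold [FIFO — oldest first]: 293 @ $23.55 + 118 @ $22.20 = $9,519.75
Oct 9, 392 sold [FIFO — oldest first]: 97 @ $22.20 + 148 @ $21.55 + 147 @ $21.00 = $8,429.80
Total COGS = $9,519.75 + $8,429.80 = $17,949.55
Ending inventory: 174 @ $21.00 = $3,654.00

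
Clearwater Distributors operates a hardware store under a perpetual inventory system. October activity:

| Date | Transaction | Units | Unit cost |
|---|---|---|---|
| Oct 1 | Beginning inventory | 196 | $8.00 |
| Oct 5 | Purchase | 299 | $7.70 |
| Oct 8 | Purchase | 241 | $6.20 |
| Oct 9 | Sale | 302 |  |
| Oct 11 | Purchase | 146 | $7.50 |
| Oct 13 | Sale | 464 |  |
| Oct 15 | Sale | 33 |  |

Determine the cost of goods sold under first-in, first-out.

Oct 9, 302 sold [FIFO — oldest first]: 196 @ $8.00 + 106 @ $7.70 = $2,384.20
Oct 13, 464 sold [FIFO — oldest first]: 193 @ $7.70 + 241 @ $6.20 + 30 @ $7.50 = $3,205.30
Oct 15, 33 sold [FIFO — oldest first]: 33 @ $7.50 = $247.50
Total COGS = $2,384.20 + $3,205.30 + $247.50 = $5,837.00
Ending inventory: 83 @ $7.50 = $622.50

COGS = $5,837.00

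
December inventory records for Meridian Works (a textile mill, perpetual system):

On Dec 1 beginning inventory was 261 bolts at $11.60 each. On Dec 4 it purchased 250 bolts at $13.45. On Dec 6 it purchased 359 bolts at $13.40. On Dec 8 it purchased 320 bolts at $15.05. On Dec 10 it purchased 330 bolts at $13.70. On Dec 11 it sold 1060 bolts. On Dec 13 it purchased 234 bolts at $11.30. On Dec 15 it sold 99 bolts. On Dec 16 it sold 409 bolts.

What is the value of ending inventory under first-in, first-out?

Dec 11, 1060 sold [FIFO — oldest first]: 261 @ $11.60 + 250 @ $13.45 + 359 @ $13.40 + 190 @ $15.05 = $14,060.20
Dec 15, 99 sold [FIFO — oldest first]: 99 @ $15.05 = $1,489.95
Dec 16, 409 sold [FIFO — oldest first]: 31 @ $15.05 + 330 @ $13.70 + 48 @ $11.30 = $5,529.95
Total COGS = $14,060.20 + $1,489.95 + $5,529.95 = $21,080.10
Ending inventory: 186 @ $11.30 = $2,101.80

Ending inventory = $2,101.80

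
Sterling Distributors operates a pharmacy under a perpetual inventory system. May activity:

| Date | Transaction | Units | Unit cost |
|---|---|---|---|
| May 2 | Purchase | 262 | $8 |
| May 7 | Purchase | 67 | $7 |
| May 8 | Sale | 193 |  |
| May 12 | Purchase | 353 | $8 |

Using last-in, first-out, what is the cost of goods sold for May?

COGS = $1,477

May 8, 193 sold [LIFO — newest first]: 67 @ $7 + 126 @ $8 = $1,477
Ending inventory: 136 @ $8 + 353 @ $8 = $3,912
Check: goods available $5,389 = COGS $1,477 + ending $3,912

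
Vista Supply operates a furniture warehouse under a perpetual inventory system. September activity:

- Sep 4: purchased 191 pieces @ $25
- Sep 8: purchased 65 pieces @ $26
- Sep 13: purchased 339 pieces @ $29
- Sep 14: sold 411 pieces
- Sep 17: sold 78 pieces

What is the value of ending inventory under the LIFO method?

Sep 14, 411 sold [LIFO — newest first]: 339 @ $29 + 65 @ $26 + 7 @ $25 = $11,696
Sep 17, 78 sold [LIFO — newest first]: 78 @ $25 = $1,950
Total COGS = $11,696 + $1,950 = $13,646
Ending inventory: 106 @ $25 = $2,650

Ending inventory = $2,650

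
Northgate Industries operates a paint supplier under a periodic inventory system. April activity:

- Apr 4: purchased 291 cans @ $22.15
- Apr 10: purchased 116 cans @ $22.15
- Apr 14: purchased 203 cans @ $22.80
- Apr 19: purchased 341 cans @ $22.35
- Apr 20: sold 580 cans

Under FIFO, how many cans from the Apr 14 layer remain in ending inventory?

Apr 20, 580 sold [FIFO — oldest first]: 291 @ $22.15 + 116 @ $22.15 + 173 @ $22.80 = $12,959.45
Ending inventory: 30 @ $22.80 + 341 @ $22.35 = $8,305.35

30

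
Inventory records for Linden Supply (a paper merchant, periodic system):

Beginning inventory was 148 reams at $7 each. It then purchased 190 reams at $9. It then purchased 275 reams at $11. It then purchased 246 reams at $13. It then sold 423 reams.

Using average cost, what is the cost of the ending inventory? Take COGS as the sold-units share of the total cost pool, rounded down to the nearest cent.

Ending inventory = $4,552.37

Sale 1, sell 423: 423/859 × $8,969.00 → $4,416.63
Ending inventory (cost pool remaining) = $4,552.37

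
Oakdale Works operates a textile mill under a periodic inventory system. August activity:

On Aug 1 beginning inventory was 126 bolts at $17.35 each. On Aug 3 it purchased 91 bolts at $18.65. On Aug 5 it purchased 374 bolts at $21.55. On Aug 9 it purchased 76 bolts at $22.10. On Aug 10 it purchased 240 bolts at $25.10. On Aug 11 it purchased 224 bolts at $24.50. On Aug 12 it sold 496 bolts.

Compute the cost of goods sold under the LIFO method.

Aug 12, 496 sold [LIFO — newest first]: 224 @ $24.50 + 240 @ $25.10 + 32 @ $22.10 = $12,219.20
Ending inventory: 126 @ $17.35 + 91 @ $18.65 + 374 @ $21.55 + 44 @ $22.10 = $12,915.35

COGS = $12,219.20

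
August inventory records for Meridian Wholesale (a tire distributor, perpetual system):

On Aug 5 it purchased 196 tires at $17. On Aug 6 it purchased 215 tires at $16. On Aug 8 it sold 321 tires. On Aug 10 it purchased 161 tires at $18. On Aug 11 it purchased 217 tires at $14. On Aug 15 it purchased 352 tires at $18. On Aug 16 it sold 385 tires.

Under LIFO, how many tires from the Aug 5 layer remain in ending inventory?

90

Aug 8, 321 sold [LIFO — newest first]: 215 @ $16 + 106 @ $17 = $5,242
Aug 16, 385 sold [LIFO — newest first]: 352 @ $18 + 33 @ $14 = $6,798
Total COGS = $5,242 + $6,798 = $12,040
Ending inventory: 90 @ $17 + 161 @ $18 + 184 @ $14 = $7,004
Check: goods available $19,044 = COGS $12,040 + ending $7,004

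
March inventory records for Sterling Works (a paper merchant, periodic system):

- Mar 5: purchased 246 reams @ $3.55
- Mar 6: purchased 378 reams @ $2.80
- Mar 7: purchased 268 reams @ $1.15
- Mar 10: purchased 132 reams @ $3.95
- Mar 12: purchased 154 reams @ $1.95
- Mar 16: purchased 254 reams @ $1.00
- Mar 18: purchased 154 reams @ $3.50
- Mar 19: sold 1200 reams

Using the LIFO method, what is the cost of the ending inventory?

Ending inventory = $1,265.30

Mar 19, 1200 sold [LIFO — newest first]: 154 @ $3.50 + 254 @ $1.00 + 154 @ $1.95 + 132 @ $3.95 + 268 @ $1.15 + 238 @ $2.80 = $2,589.30
Ending inventory: 246 @ $3.55 + 140 @ $2.80 = $1,265.30
Check: goods available $3,854.60 = COGS $2,589.30 + ending $1,265.30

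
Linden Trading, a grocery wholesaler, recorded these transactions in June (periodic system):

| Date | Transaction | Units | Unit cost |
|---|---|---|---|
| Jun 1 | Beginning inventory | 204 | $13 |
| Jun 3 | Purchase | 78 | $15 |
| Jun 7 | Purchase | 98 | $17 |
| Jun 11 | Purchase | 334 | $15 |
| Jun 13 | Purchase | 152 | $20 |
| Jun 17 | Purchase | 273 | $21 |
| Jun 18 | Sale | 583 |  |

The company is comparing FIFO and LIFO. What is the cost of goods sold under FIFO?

COGS = $8,533

FIFO COGS: 204 @ $13 + 78 @ $15 + 98 @ $17 + 203 @ $15 = $8,533
LIFO COGS: 273 @ $21 + 152 @ $20 + 158 @ $15 = $11,143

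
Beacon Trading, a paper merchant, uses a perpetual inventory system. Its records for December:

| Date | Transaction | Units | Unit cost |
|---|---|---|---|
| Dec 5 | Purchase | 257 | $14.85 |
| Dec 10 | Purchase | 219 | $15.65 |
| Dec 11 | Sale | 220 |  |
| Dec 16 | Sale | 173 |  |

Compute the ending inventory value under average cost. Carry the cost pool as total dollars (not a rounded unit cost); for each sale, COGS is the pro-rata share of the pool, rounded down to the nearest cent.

Ending inventory = $1,263.11

After Dec 5: 257 on hand, pool $3,816.45 (≈ $14.8500 each)
After Dec 10: 476 on hand, pool $7,243.80 (≈ $15.2181 each)
Dec 11, sell 220: 220/476 × $7,243.80 → $3,347.97
Dec 16, sell 173: 173/256 × $3,895.83 → $2,632.72
Total COGS = $3,347.97 + $2,632.72 = $5,980.69
Ending inventory (cost pool remaining) = $1,263.11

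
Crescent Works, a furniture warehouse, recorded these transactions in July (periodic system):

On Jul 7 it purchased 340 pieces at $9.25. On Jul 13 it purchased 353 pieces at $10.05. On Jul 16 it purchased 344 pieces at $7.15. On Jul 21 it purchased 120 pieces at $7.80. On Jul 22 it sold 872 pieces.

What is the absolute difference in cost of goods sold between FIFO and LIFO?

FIFO COGS: 340 @ $9.25 + 353 @ $10.05 + 179 @ $7.15 = $7,972.50
LIFO COGS: 120 @ $7.80 + 344 @ $7.15 + 353 @ $10.05 + 55 @ $9.25 = $7,452.00
Difference = |$7,972.50 − $7,452.00| = $520.50

$520.50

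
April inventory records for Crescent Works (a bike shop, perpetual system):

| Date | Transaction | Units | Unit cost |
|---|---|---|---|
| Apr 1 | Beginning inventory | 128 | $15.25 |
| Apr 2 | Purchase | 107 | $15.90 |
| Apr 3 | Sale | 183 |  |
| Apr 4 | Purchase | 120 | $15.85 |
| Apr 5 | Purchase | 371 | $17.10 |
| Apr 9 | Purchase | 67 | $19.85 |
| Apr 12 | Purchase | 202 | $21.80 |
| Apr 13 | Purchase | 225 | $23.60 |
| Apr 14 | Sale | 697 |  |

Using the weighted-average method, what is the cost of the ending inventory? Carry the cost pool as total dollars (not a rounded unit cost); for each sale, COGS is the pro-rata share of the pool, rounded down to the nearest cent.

Ending inventory = $6,589.53

After Apr 1: 128 on hand, pool $1,952.00 (≈ $15.2500 each)
After Apr 2: 235 on hand, pool $3,653.30 (≈ $15.5460 each)
Apr 3, sell 183: 183/235 × $3,653.30 → $2,844.91
After Apr 4: 172 on hand, pool $2,710.39 (≈ $15.7581 each)
After Apr 5: 543 on hand, pool $9,054.49 (≈ $16.6749 each)
After Apr 9: 610 on hand, pool $10,384.44 (≈ $17.0237 each)
After Apr 12: 812 on hand, pool $14,788.04 (≈ $18.2119 each)
After Apr 13: 1037 on hand, pool $20,098.04 (≈ $19.3809 each)
Apr 14, sell 697: 697/1037 × $20,098.04 → $13,508.51
Total COGS = $2,844.91 + $13,508.51 = $16,353.42
Ending inventory (cost pool remaining) = $6,589.53
Check: goods available $22,942.95 = COGS $16,353.42 + ending $6,589.53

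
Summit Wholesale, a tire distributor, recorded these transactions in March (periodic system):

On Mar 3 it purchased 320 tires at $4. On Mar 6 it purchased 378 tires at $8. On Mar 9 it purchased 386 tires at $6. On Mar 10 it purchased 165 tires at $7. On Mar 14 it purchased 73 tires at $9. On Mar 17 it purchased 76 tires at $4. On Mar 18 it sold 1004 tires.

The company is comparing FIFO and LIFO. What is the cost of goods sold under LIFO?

COGS = $6,864

FIFO COGS: 320 @ $4 + 378 @ $8 + 306 @ $6 = $6,140
LIFO COGS: 76 @ $4 + 73 @ $9 + 165 @ $7 + 386 @ $6 + 304 @ $8 = $6,864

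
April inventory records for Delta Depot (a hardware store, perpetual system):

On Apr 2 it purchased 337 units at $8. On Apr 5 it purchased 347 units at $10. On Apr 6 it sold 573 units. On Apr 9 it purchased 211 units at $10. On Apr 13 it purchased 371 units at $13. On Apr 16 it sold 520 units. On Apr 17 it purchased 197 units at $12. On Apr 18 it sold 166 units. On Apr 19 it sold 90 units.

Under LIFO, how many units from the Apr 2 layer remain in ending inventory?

111

Apr 6, 573 sold [LIFO — newest first]: 347 @ $10 + 226 @ $8 = $5,278
Apr 16, 520 sold [LIFO — newest first]: 371 @ $13 + 149 @ $10 = $6,313
Apr 18, 166 sold [LIFO — newest first]: 166 @ $12 = $1,992
Apr 19, 90 sold [LIFO — newest first]: 31 @ $12 + 59 @ $10 = $962
Total COGS = $5,278 + $6,313 + $1,992 + $962 = $14,545
Ending inventory: 111 @ $8 + 3 @ $10 = $918
Check: goods available $15,463 = COGS $14,545 + ending $918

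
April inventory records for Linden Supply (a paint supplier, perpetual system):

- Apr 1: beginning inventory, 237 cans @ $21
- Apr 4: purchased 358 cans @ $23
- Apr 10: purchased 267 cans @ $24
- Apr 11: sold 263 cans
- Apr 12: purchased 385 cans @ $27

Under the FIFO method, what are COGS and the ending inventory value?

Apr 11, 263 sold [FIFO — oldest first]: 237 @ $21 + 26 @ $23 = $5,575
Ending inventory: 332 @ $23 + 267 @ $24 + 385 @ $27 = $24,439

COGS = $5,575; ending inventory = $24,439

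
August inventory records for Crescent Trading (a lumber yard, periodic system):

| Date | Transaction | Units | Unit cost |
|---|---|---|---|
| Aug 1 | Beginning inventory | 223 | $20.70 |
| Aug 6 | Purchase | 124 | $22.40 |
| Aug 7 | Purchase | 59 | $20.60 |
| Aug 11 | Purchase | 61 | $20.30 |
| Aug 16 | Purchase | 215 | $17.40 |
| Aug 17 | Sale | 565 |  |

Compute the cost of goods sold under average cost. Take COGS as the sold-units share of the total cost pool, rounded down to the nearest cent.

Aug 17, sell 565: 565/682 × $13,588.40 → $11,257.25
Ending inventory (cost pool remaining) = $2,331.15

COGS = $11,257.25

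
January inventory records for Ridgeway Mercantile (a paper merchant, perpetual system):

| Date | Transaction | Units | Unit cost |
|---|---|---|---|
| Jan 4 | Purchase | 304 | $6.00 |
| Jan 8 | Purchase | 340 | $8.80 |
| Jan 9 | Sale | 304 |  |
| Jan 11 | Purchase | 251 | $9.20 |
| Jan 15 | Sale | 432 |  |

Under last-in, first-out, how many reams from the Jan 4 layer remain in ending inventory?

Jan 9, 304 sold [LIFO — newest first]: 304 @ $8.80 = $2,675.20
Jan 15, 432 sold [LIFO — newest first]: 251 @ $9.20 + 36 @ $8.80 + 145 @ $6.00 = $3,496.00
Total COGS = $2,675.20 + $3,496.00 = $6,171.20
Ending inventory: 159 @ $6.00 = $954.00
Check: goods available $7,125.20 = COGS $6,171.20 + ending $954.00

159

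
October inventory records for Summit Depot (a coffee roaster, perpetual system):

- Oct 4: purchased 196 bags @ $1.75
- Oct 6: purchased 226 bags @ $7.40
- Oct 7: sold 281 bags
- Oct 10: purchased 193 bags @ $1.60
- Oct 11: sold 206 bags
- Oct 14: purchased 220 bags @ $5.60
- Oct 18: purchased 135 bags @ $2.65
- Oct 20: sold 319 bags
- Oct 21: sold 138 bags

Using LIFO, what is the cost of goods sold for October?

Oct 7, 281 sold [LIFO — newest first]: 226 @ $7.40 + 55 @ $1.75 = $1,768.65
Oct 11, 206 sold [LIFO — newest first]: 193 @ $1.60 + 13 @ $1.75 = $331.55
Oct 20, 319 sold [LIFO — newest first]: 135 @ $2.65 + 184 @ $5.60 = $1,388.15
Oct 21, 138 sold [LIFO — newest first]: 36 @ $5.60 + 102 @ $1.75 = $380.10
Total COGS = $1,768.65 + $331.55 + $1,388.15 + $380.10 = $3,868.45
Ending inventory: 26 @ $1.75 = $45.50

COGS = $3,868.45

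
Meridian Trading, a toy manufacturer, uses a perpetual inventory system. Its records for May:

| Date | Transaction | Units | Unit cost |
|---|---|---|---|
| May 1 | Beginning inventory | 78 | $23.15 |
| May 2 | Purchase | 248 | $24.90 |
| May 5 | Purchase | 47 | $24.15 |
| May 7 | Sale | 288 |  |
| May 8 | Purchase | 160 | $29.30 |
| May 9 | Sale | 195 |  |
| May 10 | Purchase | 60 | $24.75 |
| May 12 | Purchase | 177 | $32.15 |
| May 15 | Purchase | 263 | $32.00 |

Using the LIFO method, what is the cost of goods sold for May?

COGS = $12,646.45

May 7, 288 sold [LIFO — newest first]: 47 @ $24.15 + 241 @ $24.90 = $7,135.95
May 9, 195 sold [LIFO — newest first]: 160 @ $29.30 + 7 @ $24.90 + 28 @ $23.15 = $5,510.50
Total COGS = $7,135.95 + $5,510.50 = $12,646.45
Ending inventory: 50 @ $23.15 + 60 @ $24.75 + 177 @ $32.15 + 263 @ $32.00 = $16,749.05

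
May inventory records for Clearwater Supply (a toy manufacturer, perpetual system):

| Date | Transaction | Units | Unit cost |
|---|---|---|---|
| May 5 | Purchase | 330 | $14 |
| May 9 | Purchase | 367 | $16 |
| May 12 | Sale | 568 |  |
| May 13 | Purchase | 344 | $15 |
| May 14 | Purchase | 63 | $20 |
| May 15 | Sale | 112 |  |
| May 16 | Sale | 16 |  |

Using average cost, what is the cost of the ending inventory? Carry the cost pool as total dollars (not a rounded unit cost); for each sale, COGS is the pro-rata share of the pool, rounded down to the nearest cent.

Ending inventory = $6,365.00

After May 5: 330 on hand, pool $4,620.00 (≈ $14.0000 each)
After May 9: 697 on hand, pool $10,492.00 (≈ $15.0531 each)
May 12, sell 568: 568/697 × $10,492.00 → $8,550.15
After May 13: 473 on hand, pool $7,101.85 (≈ $15.0145 each)
After May 14: 536 on hand, pool $8,361.85 (≈ $15.6005 each)
May 15, sell 112: 112/536 × $8,361.85 → $1,747.25
May 16, sell 16: 16/424 × $6,614.60 → $249.60
Total COGS = $8,550.15 + $1,747.25 + $249.60 = $10,547.00
Ending inventory (cost pool remaining) = $6,365.00
Check: goods available $16,912.00 = COGS $10,547.00 + ending $6,365.00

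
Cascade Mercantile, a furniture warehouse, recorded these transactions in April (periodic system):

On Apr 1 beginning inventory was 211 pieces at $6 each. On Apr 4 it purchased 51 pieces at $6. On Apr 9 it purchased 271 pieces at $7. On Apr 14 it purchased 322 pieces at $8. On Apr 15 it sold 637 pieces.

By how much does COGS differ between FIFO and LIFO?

$436

FIFO COGS: 211 @ $6 + 51 @ $6 + 271 @ $7 + 104 @ $8 = $4,301
LIFO COGS: 322 @ $8 + 271 @ $7 + 44 @ $6 = $4,737
Difference = |$4,301 − $4,737| = $436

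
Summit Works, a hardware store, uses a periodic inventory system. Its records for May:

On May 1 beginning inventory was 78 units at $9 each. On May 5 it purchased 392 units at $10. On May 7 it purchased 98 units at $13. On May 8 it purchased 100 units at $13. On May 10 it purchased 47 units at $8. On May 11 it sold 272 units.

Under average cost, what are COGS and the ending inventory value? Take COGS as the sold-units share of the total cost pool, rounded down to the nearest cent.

May 11, sell 272: 272/715 × $7,572.00 → $2,880.53
Ending inventory (cost pool remaining) = $4,691.47

COGS = $2,880.53; ending inventory = $4,691.47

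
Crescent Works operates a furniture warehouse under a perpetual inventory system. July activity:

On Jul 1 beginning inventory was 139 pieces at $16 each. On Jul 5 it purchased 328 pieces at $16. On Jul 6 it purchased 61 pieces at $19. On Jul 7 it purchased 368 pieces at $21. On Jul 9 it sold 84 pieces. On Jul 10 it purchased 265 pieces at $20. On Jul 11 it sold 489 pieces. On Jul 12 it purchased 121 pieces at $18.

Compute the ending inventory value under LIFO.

Jul 9, 84 sold [LIFO — newest first]: 84 @ $21 = $1,764
Jul 11, 489 sold [LIFO — newest first]: 265 @ $20 + 224 @ $21 = $10,004
Total COGS = $1,764 + $10,004 = $11,768
Ending inventory: 139 @ $16 + 328 @ $16 + 61 @ $19 + 60 @ $21 + 121 @ $18 = $12,069

Ending inventory = $12,069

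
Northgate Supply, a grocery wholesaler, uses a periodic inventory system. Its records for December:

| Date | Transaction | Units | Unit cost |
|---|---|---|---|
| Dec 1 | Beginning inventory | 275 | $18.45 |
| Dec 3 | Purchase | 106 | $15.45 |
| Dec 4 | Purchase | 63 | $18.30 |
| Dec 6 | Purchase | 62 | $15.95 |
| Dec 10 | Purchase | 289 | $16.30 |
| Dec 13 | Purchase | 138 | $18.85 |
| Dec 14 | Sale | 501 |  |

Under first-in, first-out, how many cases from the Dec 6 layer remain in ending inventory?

Dec 14, 501 sold [FIFO — oldest first]: 275 @ $18.45 + 106 @ $15.45 + 63 @ $18.30 + 57 @ $15.95 = $8,773.50
Ending inventory: 5 @ $15.95 + 289 @ $16.30 + 138 @ $18.85 = $7,391.75

5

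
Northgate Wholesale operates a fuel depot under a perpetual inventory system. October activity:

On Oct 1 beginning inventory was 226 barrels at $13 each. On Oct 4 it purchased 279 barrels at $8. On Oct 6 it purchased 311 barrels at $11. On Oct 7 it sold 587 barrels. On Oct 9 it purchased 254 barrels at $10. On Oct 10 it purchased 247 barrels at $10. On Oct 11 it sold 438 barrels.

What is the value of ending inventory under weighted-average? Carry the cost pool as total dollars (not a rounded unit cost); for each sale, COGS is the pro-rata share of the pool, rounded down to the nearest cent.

After Oct 1: 226 on hand, pool $2,938.00 (≈ $13.0000 each)
After Oct 4: 505 on hand, pool $5,170.00 (≈ $10.2376 each)
After Oct 6: 816 on hand, pool $8,591.00 (≈ $10.5282 each)
Oct 7, sell 587: 587/816 × $8,591.00 → $6,180.04
After Oct 9: 483 on hand, pool $4,950.96 (≈ $10.2504 each)
After Oct 10: 730 on hand, pool $7,420.96 (≈ $10.1657 each)
Oct 11, sell 438: 438/730 × $7,420.96 → $4,452.57
Total COGS = $6,180.04 + $4,452.57 = $10,632.61
Ending inventory (cost pool remaining) = $2,968.39
Check: goods available $13,601.00 = COGS $10,632.61 + ending $2,968.39

Ending inventory = $2,968.39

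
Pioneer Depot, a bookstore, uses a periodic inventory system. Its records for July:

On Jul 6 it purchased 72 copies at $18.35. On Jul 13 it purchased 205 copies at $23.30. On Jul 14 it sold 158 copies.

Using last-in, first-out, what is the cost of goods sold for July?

COGS = $3,681.40

Jul 14, 158 sold [LIFO — newest first]: 158 @ $23.30 = $3,681.40
Ending inventory: 72 @ $18.35 + 47 @ $23.30 = $2,416.30
Check: goods available $6,097.70 = COGS $3,681.40 + ending $2,416.30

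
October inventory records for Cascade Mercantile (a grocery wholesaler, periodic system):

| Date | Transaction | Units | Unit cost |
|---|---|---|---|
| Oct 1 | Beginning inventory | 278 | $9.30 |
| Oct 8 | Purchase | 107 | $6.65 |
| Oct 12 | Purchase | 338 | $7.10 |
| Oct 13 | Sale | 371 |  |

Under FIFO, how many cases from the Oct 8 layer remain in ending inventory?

Oct 13, 371 sold [FIFO — oldest first]: 278 @ $9.30 + 93 @ $6.65 = $3,203.85
Ending inventory: 14 @ $6.65 + 338 @ $7.10 = $2,492.90

14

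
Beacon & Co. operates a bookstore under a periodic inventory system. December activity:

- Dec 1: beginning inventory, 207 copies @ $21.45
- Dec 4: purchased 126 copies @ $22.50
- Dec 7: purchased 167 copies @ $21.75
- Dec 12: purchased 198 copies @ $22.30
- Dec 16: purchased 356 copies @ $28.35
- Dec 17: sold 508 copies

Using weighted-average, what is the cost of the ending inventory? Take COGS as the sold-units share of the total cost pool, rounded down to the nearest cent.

Ending inventory = $13,165.86

Dec 17, sell 508: 508/1054 × $25,415.40 → $12,249.54
Ending inventory (cost pool remaining) = $13,165.86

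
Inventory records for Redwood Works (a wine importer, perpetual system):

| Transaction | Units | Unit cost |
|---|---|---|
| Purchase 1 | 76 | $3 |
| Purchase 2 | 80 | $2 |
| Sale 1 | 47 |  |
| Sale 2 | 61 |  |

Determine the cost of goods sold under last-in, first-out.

Sale 1 (47) [LIFO — newest first]: 47 @ $2 = $94
Sale 2 (61) [LIFO — newest first]: 33 @ $2 + 28 @ $3 = $150
Total COGS = $94 + $150 = $244
Ending inventory: 48 @ $3 = $144
Check: goods available $388 = COGS $244 + ending $144

COGS = $244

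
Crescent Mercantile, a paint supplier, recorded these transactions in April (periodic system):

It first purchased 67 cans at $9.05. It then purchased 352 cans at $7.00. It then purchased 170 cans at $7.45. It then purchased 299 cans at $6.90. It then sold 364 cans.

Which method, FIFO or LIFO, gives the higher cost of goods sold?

FIFO COGS: 67 @ $9.05 + 297 @ $7.00 = $2,685.35
LIFO COGS: 299 @ $6.90 + 65 @ $7.45 = $2,547.35

FIFO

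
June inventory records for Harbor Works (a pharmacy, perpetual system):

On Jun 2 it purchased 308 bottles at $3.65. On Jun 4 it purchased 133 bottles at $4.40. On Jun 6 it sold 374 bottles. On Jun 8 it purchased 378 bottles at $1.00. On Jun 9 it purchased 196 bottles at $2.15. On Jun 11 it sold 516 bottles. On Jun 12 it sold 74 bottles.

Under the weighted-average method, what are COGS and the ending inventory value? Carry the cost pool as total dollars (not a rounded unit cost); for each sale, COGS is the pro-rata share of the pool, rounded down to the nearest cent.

After Jun 2: 308 on hand, pool $1,124.20 (≈ $3.6500 each)
After Jun 4: 441 on hand, pool $1,709.40 (≈ $3.8762 each)
Jun 6, sell 374: 374/441 × $1,709.40 → $1,449.69
After Jun 8: 445 on hand, pool $637.71 (≈ $1.4331 each)
After Jun 9: 641 on hand, pool $1,059.11 (≈ $1.6523 each)
Jun 11, sell 516: 516/641 × $1,059.11 → $852.57
Jun 12, sell 74: 74/125 × $206.54 → $122.27
Total COGS = $1,449.69 + $852.57 + $122.27 = $2,424.53
Ending inventory (cost pool remaining) = $84.27
Check: goods available $2,508.80 = COGS $2,424.53 + ending $84.27

COGS = $2,424.53; ending inventory = $84.27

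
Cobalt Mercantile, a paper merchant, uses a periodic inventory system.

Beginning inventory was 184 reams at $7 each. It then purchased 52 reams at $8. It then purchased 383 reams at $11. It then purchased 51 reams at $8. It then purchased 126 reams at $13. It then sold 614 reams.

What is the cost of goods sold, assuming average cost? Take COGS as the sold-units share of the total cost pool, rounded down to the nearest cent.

COGS = $6,142.31

Sale 1, sell 614: 614/796 × $7,963.00 → $6,142.31
Ending inventory (cost pool remaining) = $1,820.69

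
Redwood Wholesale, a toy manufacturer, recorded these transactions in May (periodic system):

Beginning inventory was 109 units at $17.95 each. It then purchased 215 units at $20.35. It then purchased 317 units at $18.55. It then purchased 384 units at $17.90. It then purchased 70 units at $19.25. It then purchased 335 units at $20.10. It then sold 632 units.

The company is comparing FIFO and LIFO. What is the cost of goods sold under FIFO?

FIFO COGS: 109 @ $17.95 + 215 @ $20.35 + 308 @ $18.55 = $12,045.20
LIFO COGS: 335 @ $20.10 + 70 @ $19.25 + 227 @ $17.90 = $12,144.30

COGS = $12,045.20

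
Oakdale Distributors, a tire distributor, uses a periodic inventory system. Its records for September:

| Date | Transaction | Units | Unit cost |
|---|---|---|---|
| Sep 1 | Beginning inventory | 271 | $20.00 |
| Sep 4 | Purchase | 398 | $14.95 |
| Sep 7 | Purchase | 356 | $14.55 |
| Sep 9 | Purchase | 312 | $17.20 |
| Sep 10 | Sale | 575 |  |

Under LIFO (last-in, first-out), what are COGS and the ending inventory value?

COGS = $9,193.05; ending inventory = $12,723.25

Sep 10, 575 sold [LIFO — newest first]: 312 @ $17.20 + 263 @ $14.55 = $9,193.05
Ending inventory: 271 @ $20.00 + 398 @ $14.95 + 93 @ $14.55 = $12,723.25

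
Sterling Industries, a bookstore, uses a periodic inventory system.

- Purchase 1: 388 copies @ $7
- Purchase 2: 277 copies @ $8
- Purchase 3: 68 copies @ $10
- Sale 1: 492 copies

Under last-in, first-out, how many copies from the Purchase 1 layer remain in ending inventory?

Sale 1 (492) [LIFO — newest first]: 68 @ $10 + 277 @ $8 + 147 @ $7 = $3,925
Ending inventory: 241 @ $7 = $1,687

241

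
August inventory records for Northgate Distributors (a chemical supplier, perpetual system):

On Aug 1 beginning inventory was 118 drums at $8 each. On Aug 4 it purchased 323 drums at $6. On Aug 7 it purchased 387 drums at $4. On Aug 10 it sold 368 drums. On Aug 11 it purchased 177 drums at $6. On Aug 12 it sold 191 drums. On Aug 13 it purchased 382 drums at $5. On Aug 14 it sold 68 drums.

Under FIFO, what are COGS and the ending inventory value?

Aug 10, 368 sold [FIFO — oldest first]: 118 @ $8 + 250 @ $6 = $2,444
Aug 12, 191 sold [FIFO — oldest first]: 73 @ $6 + 118 @ $4 = $910
Aug 14, 68 sold [FIFO — oldest first]: 68 @ $4 = $272
Total COGS = $2,444 + $910 + $272 = $3,626
Ending inventory: 201 @ $4 + 177 @ $6 + 382 @ $5 = $3,776

COGS = $3,626; ending inventory = $3,776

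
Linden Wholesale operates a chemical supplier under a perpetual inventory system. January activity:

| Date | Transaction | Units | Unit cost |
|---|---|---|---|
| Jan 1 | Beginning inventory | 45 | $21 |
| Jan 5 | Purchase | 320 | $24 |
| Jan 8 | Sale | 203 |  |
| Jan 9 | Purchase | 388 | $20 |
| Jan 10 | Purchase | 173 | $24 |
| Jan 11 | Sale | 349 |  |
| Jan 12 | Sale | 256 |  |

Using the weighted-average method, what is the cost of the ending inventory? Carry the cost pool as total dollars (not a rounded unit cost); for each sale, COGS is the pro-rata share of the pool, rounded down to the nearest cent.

Ending inventory = $2,568.93

After Jan 1: 45 on hand, pool $945.00 (≈ $21.0000 each)
After Jan 5: 365 on hand, pool $8,625.00 (≈ $23.6301 each)
Jan 8, sell 203: 203/365 × $8,625.00 → $4,796.91
After Jan 9: 550 on hand, pool $11,588.09 (≈ $21.0693 each)
After Jan 10: 723 on hand, pool $15,740.09 (≈ $21.7705 each)
Jan 11, sell 349: 349/723 × $15,740.09 → $7,597.91
Jan 12, sell 256: 256/374 × $8,142.18 → $5,573.25
Total COGS = $4,796.91 + $7,597.91 + $5,573.25 = $17,968.07
Ending inventory (cost pool remaining) = $2,568.93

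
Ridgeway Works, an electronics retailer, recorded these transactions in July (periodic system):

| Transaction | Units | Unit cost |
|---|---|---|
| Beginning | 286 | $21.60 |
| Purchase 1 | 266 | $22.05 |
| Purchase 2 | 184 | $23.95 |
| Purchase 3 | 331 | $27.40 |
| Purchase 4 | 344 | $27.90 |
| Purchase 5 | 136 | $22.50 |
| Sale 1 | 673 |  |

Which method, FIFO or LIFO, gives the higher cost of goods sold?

LIFO

FIFO COGS: 286 @ $21.60 + 266 @ $22.05 + 121 @ $23.95 = $14,940.85
LIFO COGS: 136 @ $22.50 + 344 @ $27.90 + 193 @ $27.40 = $17,945.80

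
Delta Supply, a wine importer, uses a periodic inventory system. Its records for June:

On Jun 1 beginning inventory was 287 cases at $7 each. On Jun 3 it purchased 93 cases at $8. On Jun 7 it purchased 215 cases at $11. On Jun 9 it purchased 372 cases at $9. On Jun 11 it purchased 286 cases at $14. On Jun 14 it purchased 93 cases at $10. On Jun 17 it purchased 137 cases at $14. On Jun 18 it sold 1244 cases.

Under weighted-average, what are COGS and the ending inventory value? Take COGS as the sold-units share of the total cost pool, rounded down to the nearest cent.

COGS = $12,849.35; ending inventory = $2,468.65

Jun 18, sell 1244: 1244/1483 × $15,318.00 → $12,849.35
Ending inventory (cost pool remaining) = $2,468.65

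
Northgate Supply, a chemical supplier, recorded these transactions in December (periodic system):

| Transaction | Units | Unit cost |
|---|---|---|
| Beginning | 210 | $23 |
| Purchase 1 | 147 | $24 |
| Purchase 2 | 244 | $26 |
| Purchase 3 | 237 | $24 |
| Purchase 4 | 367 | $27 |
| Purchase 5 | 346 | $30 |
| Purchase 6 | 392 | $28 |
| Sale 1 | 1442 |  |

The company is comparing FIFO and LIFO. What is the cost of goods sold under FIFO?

COGS = $37,409

FIFO COGS: 210 @ $23 + 147 @ $24 + 244 @ $26 + 237 @ $24 + 367 @ $27 + 237 @ $30 = $37,409
LIFO COGS: 392 @ $28 + 346 @ $30 + 367 @ $27 + 237 @ $24 + 100 @ $26 = $39,553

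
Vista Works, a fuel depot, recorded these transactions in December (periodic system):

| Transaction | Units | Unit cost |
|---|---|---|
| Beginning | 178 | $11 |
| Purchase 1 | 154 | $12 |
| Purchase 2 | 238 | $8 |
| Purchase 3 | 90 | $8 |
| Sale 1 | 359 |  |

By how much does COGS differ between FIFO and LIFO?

$1,026

FIFO COGS: 178 @ $11 + 154 @ $12 + 27 @ $8 = $4,022
LIFO COGS: 90 @ $8 + 238 @ $8 + 31 @ $12 = $2,996
Difference = |$4,022 − $2,996| = $1,026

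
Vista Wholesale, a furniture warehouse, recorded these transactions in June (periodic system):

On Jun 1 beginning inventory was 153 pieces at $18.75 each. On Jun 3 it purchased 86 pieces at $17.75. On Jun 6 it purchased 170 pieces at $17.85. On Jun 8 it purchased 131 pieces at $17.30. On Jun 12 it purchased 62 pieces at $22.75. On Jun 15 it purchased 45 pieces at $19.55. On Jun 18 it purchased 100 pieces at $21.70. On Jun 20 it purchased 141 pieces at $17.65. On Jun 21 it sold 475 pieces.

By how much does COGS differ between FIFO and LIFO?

FIFO COGS: 153 @ $18.75 + 86 @ $17.75 + 170 @ $17.85 + 66 @ $17.30 = $8,571.55
LIFO COGS: 141 @ $17.65 + 100 @ $21.70 + 45 @ $19.55 + 62 @ $22.75 + 127 @ $17.30 = $9,146.00
Difference = |$8,571.55 − $9,146.00| = $574.45

$574.45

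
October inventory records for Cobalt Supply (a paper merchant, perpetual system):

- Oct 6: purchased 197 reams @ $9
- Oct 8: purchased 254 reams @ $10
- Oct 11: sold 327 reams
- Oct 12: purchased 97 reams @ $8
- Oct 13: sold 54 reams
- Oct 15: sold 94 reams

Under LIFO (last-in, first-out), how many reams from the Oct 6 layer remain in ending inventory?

Oct 11, 327 sold [LIFO — newest first]: 254 @ $10 + 73 @ $9 = $3,197
Oct 13, 54 sold [LIFO — newest first]: 54 @ $8 = $432
Oct 15, 94 sold [LIFO — newest first]: 43 @ $8 + 51 @ $9 = $803
Total COGS = $3,197 + $432 + $803 = $4,432
Ending inventory: 73 @ $9 = $657

73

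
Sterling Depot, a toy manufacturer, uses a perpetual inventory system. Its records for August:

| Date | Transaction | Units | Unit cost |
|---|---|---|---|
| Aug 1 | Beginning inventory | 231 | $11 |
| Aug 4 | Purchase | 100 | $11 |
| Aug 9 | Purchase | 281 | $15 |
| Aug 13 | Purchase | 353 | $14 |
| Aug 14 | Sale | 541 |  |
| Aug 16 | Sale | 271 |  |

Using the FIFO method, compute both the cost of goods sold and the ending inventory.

COGS = $10,656; ending inventory = $2,142

Aug 14, 541 sold [FIFO — oldest first]: 231 @ $11 + 100 @ $11 + 210 @ $15 = $6,791
Aug 16, 271 sold [FIFO — oldest first]: 71 @ $15 + 200 @ $14 = $3,865
Total COGS = $6,791 + $3,865 = $10,656
Ending inventory: 153 @ $14 = $2,142
Check: goods available $12,798 = COGS $10,656 + ending $2,142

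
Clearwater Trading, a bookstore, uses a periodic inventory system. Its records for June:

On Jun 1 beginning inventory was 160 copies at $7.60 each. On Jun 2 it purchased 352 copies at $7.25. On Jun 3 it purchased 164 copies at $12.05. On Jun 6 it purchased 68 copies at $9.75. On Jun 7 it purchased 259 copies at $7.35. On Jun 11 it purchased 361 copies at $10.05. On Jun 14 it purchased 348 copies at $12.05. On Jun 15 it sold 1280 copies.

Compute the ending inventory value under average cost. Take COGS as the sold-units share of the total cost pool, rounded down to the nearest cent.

Jun 15, sell 1280: 1280/1712 × $16,132.30 → $12,061.53
Ending inventory (cost pool remaining) = $4,070.77

Ending inventory = $4,070.77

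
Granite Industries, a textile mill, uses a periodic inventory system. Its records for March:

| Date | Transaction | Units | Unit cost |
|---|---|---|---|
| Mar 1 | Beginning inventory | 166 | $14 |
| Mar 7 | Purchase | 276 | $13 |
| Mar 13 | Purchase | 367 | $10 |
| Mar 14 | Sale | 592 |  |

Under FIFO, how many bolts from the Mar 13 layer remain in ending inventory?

Mar 14, 592 sold [FIFO — oldest first]: 166 @ $14 + 276 @ $13 + 150 @ $10 = $7,412
Ending inventory: 217 @ $10 = $2,170
Check: goods available $9,582 = COGS $7,412 + ending $2,170

217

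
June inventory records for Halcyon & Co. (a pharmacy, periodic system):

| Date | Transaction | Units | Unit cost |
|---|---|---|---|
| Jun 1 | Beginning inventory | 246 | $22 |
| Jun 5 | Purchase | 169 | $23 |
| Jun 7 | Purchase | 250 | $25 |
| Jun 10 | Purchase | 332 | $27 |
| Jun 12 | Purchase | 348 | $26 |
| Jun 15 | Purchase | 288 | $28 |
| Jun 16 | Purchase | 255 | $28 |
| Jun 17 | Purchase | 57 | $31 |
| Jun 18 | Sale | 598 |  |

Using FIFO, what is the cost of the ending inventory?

Jun 18, 598 sold [FIFO — oldest first]: 246 @ $22 + 169 @ $23 + 183 @ $25 = $13,874
Ending inventory: 67 @ $25 + 332 @ $27 + 348 @ $26 + 288 @ $28 + 255 @ $28 + 57 @ $31 = $36,658

Ending inventory = $36,658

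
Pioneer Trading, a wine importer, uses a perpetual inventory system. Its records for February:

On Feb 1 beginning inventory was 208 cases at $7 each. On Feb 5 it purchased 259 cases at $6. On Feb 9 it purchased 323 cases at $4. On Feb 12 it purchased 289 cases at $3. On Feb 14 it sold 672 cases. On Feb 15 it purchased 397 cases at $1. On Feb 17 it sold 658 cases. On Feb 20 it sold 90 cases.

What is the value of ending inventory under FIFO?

Feb 14, 672 sold [FIFO — oldest first]: 208 @ $7 + 259 @ $6 + 205 @ $4 = $3,830
Feb 17, 658 sold [FIFO — oldest first]: 118 @ $4 + 289 @ $3 + 251 @ $1 = $1,590
Feb 20, 90 sold [FIFO — oldest first]: 90 @ $1 = $90
Total COGS = $3,830 + $1,590 + $90 = $5,510
Ending inventory: 56 @ $1 = $56

Ending inventory = $56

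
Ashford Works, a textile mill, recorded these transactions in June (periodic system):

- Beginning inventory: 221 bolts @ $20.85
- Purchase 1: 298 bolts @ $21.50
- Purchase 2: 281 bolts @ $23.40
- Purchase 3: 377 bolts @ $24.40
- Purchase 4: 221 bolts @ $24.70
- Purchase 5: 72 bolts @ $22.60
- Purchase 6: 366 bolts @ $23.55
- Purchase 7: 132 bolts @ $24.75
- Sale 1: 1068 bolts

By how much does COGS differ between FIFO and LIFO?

$1,601.55

FIFO COGS: 221 @ $20.85 + 298 @ $21.50 + 281 @ $23.40 + 268 @ $24.40 = $24,129.45
LIFO COGS: 132 @ $24.75 + 366 @ $23.55 + 72 @ $22.60 + 221 @ $24.70 + 277 @ $24.40 = $25,731.00
Difference = |$24,129.45 − $25,731.00| = $1,601.55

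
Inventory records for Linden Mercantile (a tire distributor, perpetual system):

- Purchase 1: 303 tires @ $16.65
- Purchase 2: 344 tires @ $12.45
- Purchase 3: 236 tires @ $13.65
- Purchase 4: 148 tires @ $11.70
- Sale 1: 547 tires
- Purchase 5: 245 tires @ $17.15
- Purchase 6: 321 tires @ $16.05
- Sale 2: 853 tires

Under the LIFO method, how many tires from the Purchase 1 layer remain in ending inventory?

197

Sale 1 (547) [LIFO — newest first]: 148 @ $11.70 + 236 @ $13.65 + 163 @ $12.45 = $6,982.35
Sale 2 (853) [LIFO — newest first]: 321 @ $16.05 + 245 @ $17.15 + 181 @ $12.45 + 106 @ $16.65 = $13,372.15
Total COGS = $6,982.35 + $13,372.15 = $20,354.50
Ending inventory: 197 @ $16.65 = $3,280.05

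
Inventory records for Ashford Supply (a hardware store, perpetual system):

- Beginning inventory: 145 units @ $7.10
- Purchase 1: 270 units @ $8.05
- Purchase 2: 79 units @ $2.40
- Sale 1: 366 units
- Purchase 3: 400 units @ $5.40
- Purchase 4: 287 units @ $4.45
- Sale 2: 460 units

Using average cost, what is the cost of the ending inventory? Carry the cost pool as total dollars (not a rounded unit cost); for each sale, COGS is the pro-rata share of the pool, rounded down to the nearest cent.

Ending inventory = $1,880.07

After Beginning: 145 on hand, pool $1,029.50 (≈ $7.1000 each)
After Purchase 1: 415 on hand, pool $3,203.00 (≈ $7.7181 each)
After Purchase 2: 494 on hand, pool $3,392.60 (≈ $6.8676 each)
Sale 1, sell 366: 366/494 × $3,392.60 → $2,513.54
After Purchase 3: 528 on hand, pool $3,039.06 (≈ $5.7558 each)
After Purchase 4: 815 on hand, pool $4,316.21 (≈ $5.2960 each)
Sale 2, sell 460: 460/815 × $4,316.21 → $2,436.14
Total COGS = $2,513.54 + $2,436.14 = $4,949.68
Ending inventory (cost pool remaining) = $1,880.07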